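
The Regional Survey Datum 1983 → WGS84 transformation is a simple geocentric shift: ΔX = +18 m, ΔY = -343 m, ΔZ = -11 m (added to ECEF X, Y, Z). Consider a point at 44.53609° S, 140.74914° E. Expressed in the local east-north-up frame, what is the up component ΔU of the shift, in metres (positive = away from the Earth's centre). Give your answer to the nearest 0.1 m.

ΔU = -156.9 m

The local up (radial) axis is (cos φ cos λ, cos φ sin λ, sin φ), giving ΔU = -9.936 − 154.695 + 7.715 = -156.92 m.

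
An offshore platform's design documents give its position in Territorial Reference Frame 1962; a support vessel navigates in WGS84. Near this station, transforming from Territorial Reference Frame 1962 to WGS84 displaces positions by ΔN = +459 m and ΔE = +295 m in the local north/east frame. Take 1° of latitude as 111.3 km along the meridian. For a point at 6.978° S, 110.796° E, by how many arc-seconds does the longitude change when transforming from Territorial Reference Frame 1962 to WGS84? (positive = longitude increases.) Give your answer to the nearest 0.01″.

Δλ = 9.61″

At latitude -6.978°, cos φ = 0.992593.
1° of longitude at this latitude = 111.3 × cos φ = 110.48 km, so Δλ = 295.0 / 110475.6 = 0.0026703° = 9.613″.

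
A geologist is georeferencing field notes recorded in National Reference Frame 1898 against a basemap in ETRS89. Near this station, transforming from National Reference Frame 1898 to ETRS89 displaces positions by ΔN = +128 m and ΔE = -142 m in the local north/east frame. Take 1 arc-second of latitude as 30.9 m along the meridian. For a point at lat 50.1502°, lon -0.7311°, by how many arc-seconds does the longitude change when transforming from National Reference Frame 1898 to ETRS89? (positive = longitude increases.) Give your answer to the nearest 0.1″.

At latitude 50.1502°, cos φ = 0.640777.
1″ of longitude at this latitude = 30.90 × cos φ = 19.8000 m, so Δλ = -142.0 / 19.8000 = -7.172″.

Δλ = -7.2″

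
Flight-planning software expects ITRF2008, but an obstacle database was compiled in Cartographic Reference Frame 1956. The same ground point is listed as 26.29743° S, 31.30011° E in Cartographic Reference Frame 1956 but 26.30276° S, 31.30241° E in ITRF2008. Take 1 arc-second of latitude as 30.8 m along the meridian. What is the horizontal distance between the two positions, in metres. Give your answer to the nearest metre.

634 m

Δφ = -26.30276° − -26.29743° = -0.00533°; Δλ = 31.30241° − 31.30011° = +0.00230°.
1° of latitude = 3600 × 30.80 = 110880 m.
ΔN = Δφ × 110880 = -591.0 m; ΔE = Δλ × 110880 × cos(-26.29743°) = +0.00230 × 110880 × 0.896506 = 228.6 m.
Distance = √(ΔE² + ΔN²) = √(228.6² + (-591.0)²) = 633.7 m.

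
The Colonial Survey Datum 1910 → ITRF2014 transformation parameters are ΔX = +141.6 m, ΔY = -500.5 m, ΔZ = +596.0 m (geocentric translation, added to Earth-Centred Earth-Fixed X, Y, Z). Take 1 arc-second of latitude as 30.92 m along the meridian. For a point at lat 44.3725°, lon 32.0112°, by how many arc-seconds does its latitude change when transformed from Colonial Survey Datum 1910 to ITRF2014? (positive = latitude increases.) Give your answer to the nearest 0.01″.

sin φ = 0.699320, cos φ = 0.714808, sin λ = 0.530085, cos λ = 0.847944.
North component: ΔN = −sin φ cos λ·ΔX − sin φ sin λ·ΔY + cos φ·ΔZ = −(0.699320)(0.847944)(141.6) − (0.699320)(0.530085)(-500.5) + (0.714808)(596.0) = 527.59 m.
1° of latitude spans 3600 × 30.92 = 111312 m, so Δφ = 527.59 / 111312 × 3600 = 17.063″.

Δφ = 17.06″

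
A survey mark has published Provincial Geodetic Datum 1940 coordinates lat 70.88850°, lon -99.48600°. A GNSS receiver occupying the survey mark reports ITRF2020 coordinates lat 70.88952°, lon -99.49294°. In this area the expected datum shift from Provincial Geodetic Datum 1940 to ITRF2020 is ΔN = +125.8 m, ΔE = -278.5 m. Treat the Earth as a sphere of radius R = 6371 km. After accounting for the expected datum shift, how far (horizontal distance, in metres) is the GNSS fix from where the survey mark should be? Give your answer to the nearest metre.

29 m

Observed coordinate differences: Δφ = +0.00102°, Δλ = -0.00694°.
Converting to metres (1° lat = 111195 m, cos φ = 0.327408): observed ΔN = 113.4 m, observed ΔE = -252.7 m.
Subtracting the expected shift leaves a residual of 113.4 − (125.8) = -12.4 m north and -252.7 − (-278.5) = 25.8 m east.
Residual distance = √((-12.4)² + 25.8²) = 28.7 m.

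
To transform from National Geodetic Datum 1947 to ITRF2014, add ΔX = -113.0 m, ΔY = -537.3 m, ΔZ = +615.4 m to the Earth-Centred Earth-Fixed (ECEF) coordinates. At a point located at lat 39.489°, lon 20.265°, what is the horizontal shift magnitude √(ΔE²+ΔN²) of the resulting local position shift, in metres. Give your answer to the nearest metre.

The local east axis at (φ, λ) is (−sin λ, cos λ, 0), so ΔE = −sin(20.265°)·(-113.0) + cos(20.265°)·(-537.3) = -464.90 m.
The local north axis is (−sin φ cos λ, −sin φ sin λ, cos φ), giving ΔN = 67.412 + 118.347 + 474.933 = 660.69 m.
Horizontal magnitude = √(ΔE² + ΔN²) = √((-464.90)² + 660.69²) = 807.87 m.

808 m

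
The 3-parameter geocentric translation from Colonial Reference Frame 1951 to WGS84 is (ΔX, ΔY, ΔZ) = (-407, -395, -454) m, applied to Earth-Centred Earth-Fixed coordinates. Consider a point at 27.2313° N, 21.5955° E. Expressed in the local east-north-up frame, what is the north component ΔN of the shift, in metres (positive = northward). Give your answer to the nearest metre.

ΔN = -164 m

At φ = 27.2313°, λ = 21.5955°: sin φ = 0.457584, cos φ = 0.889167, sin λ = 0.368052, cos λ = 0.929805.
ΔN = −sin φ cos λ·ΔX − sin φ sin λ·ΔY + cos φ·ΔZ = −(0.457584)(0.929805)(-407) − (0.457584)(0.368052)(-395) + (0.889167)(-454) = -163.99 m.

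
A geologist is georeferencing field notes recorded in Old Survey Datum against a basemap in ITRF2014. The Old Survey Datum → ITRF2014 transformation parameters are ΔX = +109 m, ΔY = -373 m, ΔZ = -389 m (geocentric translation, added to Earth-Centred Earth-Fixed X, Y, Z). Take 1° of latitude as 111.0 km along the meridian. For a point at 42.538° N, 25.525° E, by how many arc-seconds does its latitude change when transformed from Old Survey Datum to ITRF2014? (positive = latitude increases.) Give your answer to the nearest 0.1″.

sin φ = 0.676079, cos φ = 0.736829, sin λ = 0.430905, cos λ = 0.902397.
North component: ΔN = −sin φ cos λ·ΔX − sin φ sin λ·ΔY + cos φ·ΔZ = −(0.676079)(0.902397)(109) − (0.676079)(0.430905)(-373) + (0.736829)(-389) = -244.46 m.
1° of latitude spans 111000 m, so Δφ = -244.46 / 111000 × 3600 = -7.928″.

Δφ = -7.9″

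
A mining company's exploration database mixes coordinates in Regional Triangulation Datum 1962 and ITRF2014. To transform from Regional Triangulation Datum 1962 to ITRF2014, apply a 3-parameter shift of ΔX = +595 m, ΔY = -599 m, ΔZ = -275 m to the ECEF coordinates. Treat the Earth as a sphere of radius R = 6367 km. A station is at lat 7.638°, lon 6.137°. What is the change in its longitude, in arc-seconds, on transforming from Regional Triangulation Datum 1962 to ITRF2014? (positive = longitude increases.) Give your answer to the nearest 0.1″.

sin φ = 0.132914, cos φ = 0.991128, sin λ = 0.106906, cos λ = 0.994269.
East component: ΔE = −sin λ·ΔX + cos λ·ΔY = −(0.106906)(595) + (0.994269)(-599) = -659.18 m.
1° of latitude spans πR/180 = 111125 m; at latitude φ, 1° of longitude spans that × cos φ = 110139.2 m, so Δλ = -659.18 / 110139.2 × 3600 = -21.546″.

Δλ = -21.5″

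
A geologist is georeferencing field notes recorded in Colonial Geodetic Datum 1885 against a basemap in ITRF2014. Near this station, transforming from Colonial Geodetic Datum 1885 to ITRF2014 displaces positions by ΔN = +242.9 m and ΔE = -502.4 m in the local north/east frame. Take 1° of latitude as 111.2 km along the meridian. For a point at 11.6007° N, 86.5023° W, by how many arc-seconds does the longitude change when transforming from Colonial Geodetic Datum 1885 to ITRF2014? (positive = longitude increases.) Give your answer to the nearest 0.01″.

Δλ = -16.60″

At latitude 11.6007°, cos φ = 0.979573.
1° of longitude at this latitude = 111.2 × cos φ = 108.93 km, so Δλ = -502.4 / 108928.5 = -0.0046122° = -16.604″.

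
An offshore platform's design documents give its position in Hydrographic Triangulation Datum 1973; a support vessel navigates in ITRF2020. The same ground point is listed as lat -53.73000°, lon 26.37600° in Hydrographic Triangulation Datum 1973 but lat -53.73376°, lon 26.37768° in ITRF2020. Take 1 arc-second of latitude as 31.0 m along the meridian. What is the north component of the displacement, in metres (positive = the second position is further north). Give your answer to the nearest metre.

Δφ = -53.73376° − -53.73000° = -0.00376°; Δλ = 26.37768° − 26.37600° = +0.00168°.
1° of latitude = 3600 × 31.00 = 111600 m.
ΔN = Δφ × 111600 = -419.6 m; ΔE = Δλ × 111600 × cos(-53.73000°) = +0.00168 × 111600 × 0.591591 = 110.9 m.

ΔN = -420 m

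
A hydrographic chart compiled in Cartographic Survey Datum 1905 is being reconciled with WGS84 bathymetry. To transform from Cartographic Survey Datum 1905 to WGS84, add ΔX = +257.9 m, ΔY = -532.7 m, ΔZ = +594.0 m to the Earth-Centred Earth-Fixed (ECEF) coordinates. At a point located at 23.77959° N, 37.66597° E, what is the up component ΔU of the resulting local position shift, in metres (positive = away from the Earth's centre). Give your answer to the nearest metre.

ΔU = 128 m

The local up (radial) axis is (cos φ cos λ, cos φ sin λ, sin φ), giving ΔU = 186.819 − 297.875 + 239.512 = 128.46 m.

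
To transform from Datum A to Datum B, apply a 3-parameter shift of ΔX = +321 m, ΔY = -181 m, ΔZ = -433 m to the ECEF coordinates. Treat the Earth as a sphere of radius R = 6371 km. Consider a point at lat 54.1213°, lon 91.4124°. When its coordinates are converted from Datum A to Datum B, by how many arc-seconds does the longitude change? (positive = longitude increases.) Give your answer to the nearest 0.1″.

sin φ = 0.810260, cos φ = 0.586071, sin λ = 0.999696, cos λ = -0.024649.
East component: ΔE = −sin λ·ΔX + cos λ·ΔY = −(0.999696)(321) + (-0.024649)(-181) = -316.44 m.
1° of latitude spans πR/180 = 111195 m; at latitude φ, 1° of longitude spans that × cos φ = 65168.1 m, so Δλ = -316.44 / 65168.1 × 3600 = -17.481″.

Δλ = -17.5″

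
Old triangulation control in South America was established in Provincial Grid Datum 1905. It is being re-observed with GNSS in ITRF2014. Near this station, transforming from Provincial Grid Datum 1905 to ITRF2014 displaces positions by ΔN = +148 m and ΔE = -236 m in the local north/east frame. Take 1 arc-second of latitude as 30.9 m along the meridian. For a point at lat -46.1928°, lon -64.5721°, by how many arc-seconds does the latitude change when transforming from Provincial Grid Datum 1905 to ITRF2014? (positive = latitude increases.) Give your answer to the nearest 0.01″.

Δφ = 4.79″

1″ of latitude = 30.90 m, so Δφ = 148.0 / 30.90 = 4.790″.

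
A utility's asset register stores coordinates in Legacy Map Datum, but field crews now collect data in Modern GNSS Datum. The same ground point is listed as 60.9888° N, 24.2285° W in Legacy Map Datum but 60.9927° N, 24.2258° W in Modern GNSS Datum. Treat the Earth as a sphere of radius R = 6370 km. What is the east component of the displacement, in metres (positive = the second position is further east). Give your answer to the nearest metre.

Δφ = 60.9927° − 60.9888° = +0.0039°; Δλ = -24.2258° − -24.2285° = +0.0027°.
1° along a meridian = πR/180 = 111177 m.
ΔN = Δφ × 111177 = 433.6 m; ΔE = Δλ × 111177 × cos(60.9888°) = +0.0027 × 111177 × 0.484981 = 145.6 m.

ΔE = 146 m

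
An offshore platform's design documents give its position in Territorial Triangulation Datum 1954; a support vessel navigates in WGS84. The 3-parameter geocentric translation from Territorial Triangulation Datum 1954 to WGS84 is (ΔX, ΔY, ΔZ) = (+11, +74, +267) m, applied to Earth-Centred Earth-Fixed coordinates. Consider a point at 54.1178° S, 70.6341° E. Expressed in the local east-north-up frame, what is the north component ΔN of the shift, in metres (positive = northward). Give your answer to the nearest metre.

ΔN = 216 m

The local north axis is (−sin φ cos λ, −sin φ sin λ, cos φ), giving ΔN = 2.955 + 56.564 + 156.494 = 216.01 m.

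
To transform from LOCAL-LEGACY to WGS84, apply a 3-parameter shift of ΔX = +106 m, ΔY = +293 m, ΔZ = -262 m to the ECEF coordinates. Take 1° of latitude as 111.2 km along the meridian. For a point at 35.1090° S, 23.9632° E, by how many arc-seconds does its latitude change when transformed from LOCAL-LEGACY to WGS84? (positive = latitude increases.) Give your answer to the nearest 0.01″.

Δφ = -2.92″

sin φ = -0.575134, cos φ = 0.818059, sin λ = 0.406150, cos λ = 0.913807.
North component: ΔN = −sin φ cos λ·ΔX − sin φ sin λ·ΔY + cos φ·ΔZ = −(-0.575134)(0.913807)(106) − (-0.575134)(0.406150)(293) + (0.818059)(-262) = -90.18 m.
1° of latitude spans 111200 m, so Δφ = -90.18 / 111200 × 3600 = -2.919″.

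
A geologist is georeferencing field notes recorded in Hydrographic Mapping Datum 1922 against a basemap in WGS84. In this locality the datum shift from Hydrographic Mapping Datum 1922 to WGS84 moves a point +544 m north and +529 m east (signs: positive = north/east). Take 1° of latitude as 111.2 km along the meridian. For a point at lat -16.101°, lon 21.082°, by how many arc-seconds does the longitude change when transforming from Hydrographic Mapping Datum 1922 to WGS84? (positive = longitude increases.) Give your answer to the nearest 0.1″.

Δλ = 17.8″

At latitude -16.101°, cos φ = 0.960774.
1° of longitude at this latitude = 111.2 × cos φ = 106.84 km, so Δλ = 529.0 / 106838.1 = 0.0049514° = 17.825″.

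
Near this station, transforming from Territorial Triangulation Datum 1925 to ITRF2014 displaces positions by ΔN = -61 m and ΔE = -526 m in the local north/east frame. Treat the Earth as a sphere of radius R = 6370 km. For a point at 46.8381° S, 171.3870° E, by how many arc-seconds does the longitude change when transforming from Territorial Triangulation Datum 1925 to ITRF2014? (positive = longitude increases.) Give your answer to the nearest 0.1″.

Δλ = -24.9″

At latitude -46.8381°, cos φ = 0.684062.
One radian of longitude at latitude φ spans R cos φ, so Δλ = ΔE / (R cos φ) = -526.0 / (6370000 × 0.684062) = -1.2071e-04 rad = -24.899″.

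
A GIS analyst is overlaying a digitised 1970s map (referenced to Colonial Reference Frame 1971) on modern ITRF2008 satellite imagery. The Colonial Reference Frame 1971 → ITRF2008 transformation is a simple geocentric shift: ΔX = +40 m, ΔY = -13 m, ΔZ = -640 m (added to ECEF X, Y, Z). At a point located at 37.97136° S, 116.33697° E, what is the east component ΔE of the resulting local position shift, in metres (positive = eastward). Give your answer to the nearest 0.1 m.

ΔE = -30.1 m

The local east axis at (φ, λ) is (−sin λ, cos λ, 0), so ΔE = −sin(116.33697°)·40 + cos(116.33697°)·(-13) = -30.08 m.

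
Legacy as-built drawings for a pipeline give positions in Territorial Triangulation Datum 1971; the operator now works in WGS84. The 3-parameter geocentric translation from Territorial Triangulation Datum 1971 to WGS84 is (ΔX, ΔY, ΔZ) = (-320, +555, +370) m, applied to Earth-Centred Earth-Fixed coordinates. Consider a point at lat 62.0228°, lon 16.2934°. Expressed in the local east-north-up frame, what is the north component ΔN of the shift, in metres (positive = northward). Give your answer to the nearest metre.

ΔN = 307 m

The local north axis is (−sin φ cos λ, −sin φ sin λ, cos φ), giving ΔN = 271.253 − 137.512 + 173.574 = 307.32 m.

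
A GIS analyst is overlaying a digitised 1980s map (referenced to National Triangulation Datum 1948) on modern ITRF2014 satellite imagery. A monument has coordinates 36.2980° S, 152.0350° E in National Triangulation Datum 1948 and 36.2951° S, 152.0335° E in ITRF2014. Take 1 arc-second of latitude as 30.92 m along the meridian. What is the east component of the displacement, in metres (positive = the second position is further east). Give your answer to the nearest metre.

Δφ = -36.2951° − -36.2980° = +0.0029°; Δλ = 152.0335° − 152.0350° = -0.0015°.
1° of latitude = 3600 × 30.92 = 111312 m.
ΔN = Δφ × 111312 = 322.8 m; ΔE = Δλ × 111312 × cos(-36.2980°) = -0.0015 × 111312 × 0.805949 = -134.6 m.

ΔE = -135 m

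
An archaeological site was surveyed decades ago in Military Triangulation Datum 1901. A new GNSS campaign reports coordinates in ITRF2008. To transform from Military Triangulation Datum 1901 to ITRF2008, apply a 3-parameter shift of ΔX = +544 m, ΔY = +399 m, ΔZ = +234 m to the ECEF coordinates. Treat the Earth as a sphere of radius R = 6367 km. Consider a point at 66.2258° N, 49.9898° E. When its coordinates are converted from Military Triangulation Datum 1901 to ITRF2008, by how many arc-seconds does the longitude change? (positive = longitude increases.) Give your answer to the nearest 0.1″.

Δλ = -12.9″

sin φ = 0.915141, cos φ = 0.403133, sin λ = 0.765930, cos λ = 0.642924.
East component: ΔE = −sin λ·ΔX + cos λ·ΔY = −(0.765930)(544) + (0.642924)(399) = -160.14 m.
1° of latitude spans πR/180 = 111125 m; at latitude φ, 1° of longitude spans that × cos φ = 44798.2 m, so Δλ = -160.14 / 44798.2 × 3600 = -12.869″.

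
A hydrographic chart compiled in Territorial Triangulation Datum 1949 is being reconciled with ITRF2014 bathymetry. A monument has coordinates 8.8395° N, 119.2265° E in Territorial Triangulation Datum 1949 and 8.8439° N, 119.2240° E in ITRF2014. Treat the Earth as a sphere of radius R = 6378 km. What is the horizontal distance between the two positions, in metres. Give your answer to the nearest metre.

562 m

Δφ = 8.8439° − 8.8395° = +0.0044°; Δλ = 119.2240° − 119.2265° = -0.0025°.
1° along a meridian = πR/180 = 111317 m.
ΔN = Δφ × 111317 = 489.8 m; ΔE = Δλ × 111317 × cos(8.8395°) = -0.0025 × 111317 × 0.988123 = -275.0 m.
Distance = √(ΔE² + ΔN²) = √((-275.0)² + 489.8²) = 561.7 m.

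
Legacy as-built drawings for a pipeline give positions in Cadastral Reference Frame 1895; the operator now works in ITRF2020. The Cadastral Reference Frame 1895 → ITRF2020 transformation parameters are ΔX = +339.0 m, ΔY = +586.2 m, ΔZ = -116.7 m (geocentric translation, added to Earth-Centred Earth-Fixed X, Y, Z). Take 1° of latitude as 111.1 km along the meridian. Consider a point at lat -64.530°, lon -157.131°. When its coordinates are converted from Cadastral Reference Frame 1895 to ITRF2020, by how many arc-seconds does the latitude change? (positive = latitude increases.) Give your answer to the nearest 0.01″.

sin φ = -0.902811, cos φ = 0.430038, sin λ = -0.388625, cos λ = -0.921396.
North component: ΔN = −sin φ cos λ·ΔX − sin φ sin λ·ΔY + cos φ·ΔZ = −(-0.902811)(-0.921396)(339.0) − (-0.902811)(-0.388625)(586.2) + (0.430038)(-116.7) = -537.85 m.
1° of latitude spans 111100 m, so Δφ = -537.85 / 111100 × 3600 = -17.428″.

Δφ = -17.43″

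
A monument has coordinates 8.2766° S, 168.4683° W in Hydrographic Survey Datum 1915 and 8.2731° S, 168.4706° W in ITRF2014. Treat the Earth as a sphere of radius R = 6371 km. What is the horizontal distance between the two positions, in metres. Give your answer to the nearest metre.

Δφ = -8.2731° − -8.2766° = +0.0035°; Δλ = -168.4706° − -168.4683° = -0.0023°.
1° along a meridian = πR/180 = 111195 m.
ΔN = Δφ × 111195 = 389.2 m; ΔE = Δλ × 111195 × cos(-8.2766°) = -0.0023 × 111195 × 0.989585 = -253.1 m.
Distance = √(ΔE² + ΔN²) = √((-253.1)² + 389.2²) = 464.2 m.

464 m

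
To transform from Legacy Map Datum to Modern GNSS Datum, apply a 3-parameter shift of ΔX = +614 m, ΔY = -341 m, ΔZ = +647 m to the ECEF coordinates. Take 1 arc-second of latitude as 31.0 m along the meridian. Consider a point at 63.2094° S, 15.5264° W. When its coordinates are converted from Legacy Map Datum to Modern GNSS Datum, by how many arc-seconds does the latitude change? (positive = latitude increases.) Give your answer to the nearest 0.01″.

Δφ = 29.07″

sin φ = -0.892660, cos φ = 0.450731, sin λ = -0.267682, cos λ = 0.963507.
North component: ΔN = −sin φ cos λ·ΔX − sin φ sin λ·ΔY + cos φ·ΔZ = −(-0.892660)(0.963507)(614) − (-0.892660)(-0.267682)(-341) + (0.450731)(647) = 901.20 m.
1° of latitude spans 3600 × 31.00 = 111600 m, so Δφ = 901.20 / 111600 × 3600 = 29.071″.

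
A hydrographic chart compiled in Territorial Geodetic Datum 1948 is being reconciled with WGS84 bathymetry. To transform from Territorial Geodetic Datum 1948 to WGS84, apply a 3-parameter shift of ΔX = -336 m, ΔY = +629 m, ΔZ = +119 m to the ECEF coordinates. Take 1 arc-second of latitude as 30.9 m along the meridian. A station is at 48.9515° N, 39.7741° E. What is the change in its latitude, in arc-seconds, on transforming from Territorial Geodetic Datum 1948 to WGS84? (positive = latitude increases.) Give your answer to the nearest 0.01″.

sin φ = 0.754154, cos φ = 0.656698, sin λ = 0.639762, cos λ = 0.768573.
North component: ΔN = −sin φ cos λ·ΔX − sin φ sin λ·ΔY + cos φ·ΔZ = −(0.754154)(0.768573)(-336) − (0.754154)(0.639762)(629) + (0.656698)(119) = -30.58 m.
1° of latitude spans 3600 × 30.90 = 111240 m, so Δφ = -30.58 / 111240 × 3600 = -0.990″.

Δφ = -0.99″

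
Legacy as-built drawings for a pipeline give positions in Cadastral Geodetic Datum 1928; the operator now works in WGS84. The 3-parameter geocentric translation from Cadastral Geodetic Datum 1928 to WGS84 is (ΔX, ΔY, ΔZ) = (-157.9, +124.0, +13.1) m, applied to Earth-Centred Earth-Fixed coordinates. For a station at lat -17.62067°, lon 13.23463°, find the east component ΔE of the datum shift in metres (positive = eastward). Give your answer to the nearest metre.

At φ = -17.62067°, λ = 13.23463°: sin φ = -0.302714, cos φ = 0.953082, sin λ = 0.228939, cos λ = 0.973441.
ΔE = −sin λ·ΔX + cos λ·ΔY = −(0.228939)·(-157.9) + (0.973441)·(124.0) = 156.86 m.

ΔE = 157 m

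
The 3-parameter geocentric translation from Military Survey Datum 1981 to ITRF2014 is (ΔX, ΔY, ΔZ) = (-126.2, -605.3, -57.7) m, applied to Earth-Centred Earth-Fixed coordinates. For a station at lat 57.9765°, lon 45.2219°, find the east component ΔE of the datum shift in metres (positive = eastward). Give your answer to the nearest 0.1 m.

At φ = 57.9765°, λ = 45.2219°: sin φ = 0.847831, cos φ = 0.530267, sin λ = 0.709840, cos λ = 0.704363.
ΔE = −sin λ·ΔX + cos λ·ΔY = −(0.709840)·(-126.2) + (0.704363)·(-605.3) = -336.77 m.

ΔE = -336.8 m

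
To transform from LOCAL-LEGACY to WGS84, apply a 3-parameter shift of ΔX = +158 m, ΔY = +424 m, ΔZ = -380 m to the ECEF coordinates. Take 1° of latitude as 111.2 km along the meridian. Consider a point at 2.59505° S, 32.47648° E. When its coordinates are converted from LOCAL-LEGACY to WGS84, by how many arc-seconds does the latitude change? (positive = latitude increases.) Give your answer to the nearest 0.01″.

Δφ = -11.76″

sin φ = -0.045277, cos φ = 0.998974, sin λ = 0.536953, cos λ = 0.843612.
North component: ΔN = −sin φ cos λ·ΔX − sin φ sin λ·ΔY + cos φ·ΔZ = −(-0.045277)(0.843612)(158) − (-0.045277)(0.536953)(424) + (0.998974)(-380) = -363.27 m.
1° of latitude spans 111200 m, so Δφ = -363.27 / 111200 × 3600 = -11.760″.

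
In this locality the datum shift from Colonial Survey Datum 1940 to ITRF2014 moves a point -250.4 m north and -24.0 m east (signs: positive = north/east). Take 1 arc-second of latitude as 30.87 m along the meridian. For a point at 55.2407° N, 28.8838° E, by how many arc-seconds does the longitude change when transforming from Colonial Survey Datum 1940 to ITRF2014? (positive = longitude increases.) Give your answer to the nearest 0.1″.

Δλ = -1.4″

At latitude 55.2407°, cos φ = 0.570130.
1″ of longitude at this latitude = 30.87 × cos φ = 17.5999 m, so Δλ = -24.0 / 17.5999 = -1.364″.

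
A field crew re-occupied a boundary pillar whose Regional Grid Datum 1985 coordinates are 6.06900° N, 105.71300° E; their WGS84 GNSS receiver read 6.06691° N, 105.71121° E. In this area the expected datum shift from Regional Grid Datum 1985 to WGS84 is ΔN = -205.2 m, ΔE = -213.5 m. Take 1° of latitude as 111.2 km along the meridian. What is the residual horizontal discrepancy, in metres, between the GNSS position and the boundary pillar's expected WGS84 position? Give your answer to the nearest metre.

Observed coordinate differences: Δφ = -0.00209°, Δλ = -0.00179°.
Converting to metres (1° lat = 111200 m, cos φ = 0.994395): observed ΔN = -232.4 m, observed ΔE = -197.9 m.
Subtracting the expected shift leaves a residual of -232.4 − (-205.2) = -27.2 m north and -197.9 − (-213.5) = 15.6 m east.
Residual distance = √((-27.2)² + 15.6²) = 31.3 m.

31 m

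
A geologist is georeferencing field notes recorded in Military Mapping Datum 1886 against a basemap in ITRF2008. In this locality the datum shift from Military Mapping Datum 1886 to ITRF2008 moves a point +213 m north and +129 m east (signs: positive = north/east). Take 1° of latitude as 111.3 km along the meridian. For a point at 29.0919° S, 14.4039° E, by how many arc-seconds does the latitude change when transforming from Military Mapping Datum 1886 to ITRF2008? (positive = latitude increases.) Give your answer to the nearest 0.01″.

Δφ = 6.89″

1° of latitude = 111.3 km, so Δφ = 213.0 / 111300 = 0.0019137° = 6.889″.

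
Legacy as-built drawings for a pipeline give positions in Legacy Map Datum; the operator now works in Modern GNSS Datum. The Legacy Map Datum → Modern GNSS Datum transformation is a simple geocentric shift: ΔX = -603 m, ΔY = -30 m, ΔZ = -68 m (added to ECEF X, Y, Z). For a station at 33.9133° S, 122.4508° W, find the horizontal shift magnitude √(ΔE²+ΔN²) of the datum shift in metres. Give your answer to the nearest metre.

The local east axis at (φ, λ) is (−sin λ, cos λ, 0), so ΔE = −sin(-122.4508°)·(-603) + cos(-122.4508°)·(-30) = -492.75 m.
The local north axis is (−sin φ cos λ, −sin φ sin λ, cos φ), giving ΔN = 180.523 + 14.125 − 56.432 = 138.22 m.
Horizontal magnitude = √(ΔE² + ΔN²) = √((-492.75)² + 138.22²) = 511.76 m.

512 m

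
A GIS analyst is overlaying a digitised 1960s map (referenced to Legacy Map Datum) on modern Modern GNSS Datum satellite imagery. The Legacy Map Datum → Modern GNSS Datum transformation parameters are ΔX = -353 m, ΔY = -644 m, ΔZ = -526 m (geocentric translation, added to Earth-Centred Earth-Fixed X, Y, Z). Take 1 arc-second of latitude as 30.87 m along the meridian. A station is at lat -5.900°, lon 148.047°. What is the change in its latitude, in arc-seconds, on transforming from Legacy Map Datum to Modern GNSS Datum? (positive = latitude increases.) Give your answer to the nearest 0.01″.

Δφ = -17.09″

sin φ = -0.102793, cos φ = 0.994703, sin λ = 0.529223, cos λ = -0.848483.
North component: ΔN = −sin φ cos λ·ΔX − sin φ sin λ·ΔY + cos φ·ΔZ = −(-0.102793)(-0.848483)(-353) − (-0.102793)(0.529223)(-644) + (0.994703)(-526) = -527.46 m.
1° of latitude spans 3600 × 30.87 = 111132 m, so Δφ = -527.46 / 111132 × 3600 = -17.086″.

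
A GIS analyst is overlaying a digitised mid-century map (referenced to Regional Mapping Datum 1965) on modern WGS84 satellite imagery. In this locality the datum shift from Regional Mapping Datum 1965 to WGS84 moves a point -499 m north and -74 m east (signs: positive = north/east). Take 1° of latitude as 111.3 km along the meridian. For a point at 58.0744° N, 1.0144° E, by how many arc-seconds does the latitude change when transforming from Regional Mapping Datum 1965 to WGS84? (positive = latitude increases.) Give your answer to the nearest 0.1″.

1° of latitude = 111.3 km, so Δφ = -499.0 / 111300 = -0.0044834° = -16.140″.

Δφ = -16.1″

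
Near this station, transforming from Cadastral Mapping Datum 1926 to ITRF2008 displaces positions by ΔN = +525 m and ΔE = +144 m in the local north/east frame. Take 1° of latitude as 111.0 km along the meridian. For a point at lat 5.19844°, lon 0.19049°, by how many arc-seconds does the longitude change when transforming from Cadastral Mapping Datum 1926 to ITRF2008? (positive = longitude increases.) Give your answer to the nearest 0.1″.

Δλ = 4.7″

At latitude 5.19844°, cos φ = 0.995887.
1° of longitude at this latitude = 111.0 × cos φ = 110.54 km, so Δλ = 144.0 / 110543.4 = 0.0013027° = 4.690″.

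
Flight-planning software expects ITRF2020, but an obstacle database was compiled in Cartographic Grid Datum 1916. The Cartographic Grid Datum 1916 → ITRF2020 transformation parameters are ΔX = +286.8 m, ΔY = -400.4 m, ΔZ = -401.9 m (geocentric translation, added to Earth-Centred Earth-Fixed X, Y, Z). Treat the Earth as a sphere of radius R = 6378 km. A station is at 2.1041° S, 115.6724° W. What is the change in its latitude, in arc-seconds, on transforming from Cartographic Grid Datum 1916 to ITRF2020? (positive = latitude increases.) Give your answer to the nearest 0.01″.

Δφ = -12.71″

sin φ = -0.036715, cos φ = 0.999326, sin λ = -0.901286, cos λ = -0.433225.
North component: ΔN = −sin φ cos λ·ΔX − sin φ sin λ·ΔY + cos φ·ΔZ = −(-0.036715)(-0.433225)(286.8) − (-0.036715)(-0.901286)(-400.4) + (0.999326)(-401.9) = -392.94 m.
1° of latitude spans πR/180 = 111317 m, so Δφ = -392.94 / 111317 × 3600 = -12.708″.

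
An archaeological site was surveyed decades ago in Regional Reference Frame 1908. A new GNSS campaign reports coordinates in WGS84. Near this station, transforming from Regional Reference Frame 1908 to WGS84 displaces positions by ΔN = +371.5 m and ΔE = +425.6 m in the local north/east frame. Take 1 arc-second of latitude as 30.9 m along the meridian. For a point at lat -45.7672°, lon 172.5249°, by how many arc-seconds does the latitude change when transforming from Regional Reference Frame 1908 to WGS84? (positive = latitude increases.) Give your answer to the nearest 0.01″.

1″ of latitude = 30.90 m, so Δφ = 371.5 / 30.90 = 12.023″.

Δφ = 12.02″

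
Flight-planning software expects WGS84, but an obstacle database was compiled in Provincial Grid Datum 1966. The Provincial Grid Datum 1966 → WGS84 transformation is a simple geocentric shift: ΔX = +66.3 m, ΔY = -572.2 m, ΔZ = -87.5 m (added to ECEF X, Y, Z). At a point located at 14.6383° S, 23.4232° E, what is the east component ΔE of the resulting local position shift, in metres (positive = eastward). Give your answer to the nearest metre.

ΔE = -551 m

The local east axis at (φ, λ) is (−sin λ, cos λ, 0), so ΔE = −sin(23.4232°)·66.3 + cos(23.4232°)·(-572.2) = -551.40 m.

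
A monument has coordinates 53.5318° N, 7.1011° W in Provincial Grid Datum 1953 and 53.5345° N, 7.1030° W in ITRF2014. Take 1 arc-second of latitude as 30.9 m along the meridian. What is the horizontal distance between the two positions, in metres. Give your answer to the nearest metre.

326 m

Δφ = 53.5345° − 53.5318° = +0.0027°; Δλ = -7.1030° − -7.1011° = -0.0019°.
1° of latitude = 3600 × 30.90 = 111240 m.
ΔN = Δφ × 111240 = 300.3 m; ΔE = Δλ × 111240 × cos(53.5318°) = -0.0019 × 111240 × 0.594377 = -125.6 m.
Distance = √(ΔE² + ΔN²) = √((-125.6)² + 300.3²) = 325.6 m.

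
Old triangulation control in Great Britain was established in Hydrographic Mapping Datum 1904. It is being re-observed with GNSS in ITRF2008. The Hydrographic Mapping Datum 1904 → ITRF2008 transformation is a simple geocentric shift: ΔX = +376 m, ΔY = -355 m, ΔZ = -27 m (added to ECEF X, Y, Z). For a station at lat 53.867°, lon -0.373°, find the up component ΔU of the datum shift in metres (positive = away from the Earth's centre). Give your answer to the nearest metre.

At φ = 53.867°, λ = -0.373°: sin φ = 0.807650, cos φ = 0.589662, sin λ = -0.006510, cos λ = 0.999979.
ΔU = cos φ cos λ·ΔX + cos φ sin λ·ΔY + sin φ·ΔZ = (0.589662)(0.999979)(376) + (0.589662)(-0.006510)(-355) + (0.807650)(-27) = 201.26 m.

ΔU = 201 m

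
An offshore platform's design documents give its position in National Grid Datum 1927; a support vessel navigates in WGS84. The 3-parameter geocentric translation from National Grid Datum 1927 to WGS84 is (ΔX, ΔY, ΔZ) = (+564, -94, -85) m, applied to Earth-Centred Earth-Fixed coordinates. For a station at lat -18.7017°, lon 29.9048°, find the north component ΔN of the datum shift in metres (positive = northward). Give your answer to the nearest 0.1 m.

ΔN = 61.2 m

At φ = -18.7017°, λ = 29.9048°: sin φ = -0.320641, cos φ = 0.947201, sin λ = 0.498560, cos λ = 0.866855.
ΔN = −sin φ cos λ·ΔX − sin φ sin λ·ΔY + cos φ·ΔZ = −(-0.320641)(0.866855)(564) − (-0.320641)(0.498560)(-94) + (0.947201)(-85) = 61.22 m.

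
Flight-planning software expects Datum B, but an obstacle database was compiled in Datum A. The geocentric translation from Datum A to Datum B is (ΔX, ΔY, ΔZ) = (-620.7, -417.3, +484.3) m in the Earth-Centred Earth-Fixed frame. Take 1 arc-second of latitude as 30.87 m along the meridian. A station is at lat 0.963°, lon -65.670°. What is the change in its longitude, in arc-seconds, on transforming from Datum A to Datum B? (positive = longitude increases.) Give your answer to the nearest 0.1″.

sin φ = 0.016807, cos φ = 0.999859, sin λ = -0.911188, cos λ = 0.411992.
East component: ΔE = −sin λ·ΔX + cos λ·ΔY = −(-0.911188)(-620.7) + (0.411992)(-417.3) = -737.50 m.
1° of latitude spans 3600 × 30.87 = 111132 m; at latitude φ, 1° of longitude spans that × cos φ = 111116.3 m, so Δλ = -737.50 / 111116.3 × 3600 = -23.894″.

Δλ = -23.9″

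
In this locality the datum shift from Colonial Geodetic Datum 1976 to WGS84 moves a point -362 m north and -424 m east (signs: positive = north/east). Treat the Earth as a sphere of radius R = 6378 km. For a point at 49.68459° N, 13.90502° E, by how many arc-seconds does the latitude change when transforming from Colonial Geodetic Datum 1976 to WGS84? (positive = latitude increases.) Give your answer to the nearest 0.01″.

On a sphere of radius R, 1 rad of latitude = R, so Δφ = ΔN / R = -362.0 / 6378000 = -5.6758e-05 rad = -11.707″.

Δφ = -11.71″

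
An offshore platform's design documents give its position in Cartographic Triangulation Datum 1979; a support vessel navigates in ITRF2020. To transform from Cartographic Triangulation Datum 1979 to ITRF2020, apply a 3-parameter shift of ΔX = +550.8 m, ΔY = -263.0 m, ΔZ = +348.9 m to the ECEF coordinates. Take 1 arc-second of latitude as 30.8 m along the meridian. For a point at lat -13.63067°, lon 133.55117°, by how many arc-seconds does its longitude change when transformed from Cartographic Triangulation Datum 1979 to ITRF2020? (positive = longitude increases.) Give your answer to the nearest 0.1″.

sin φ = -0.235662, cos φ = 0.971835, sin λ = 0.724759, cos λ = -0.689002.
East component: ΔE = −sin λ·ΔX + cos λ·ΔY = −(0.724759)(550.8) + (-0.689002)(-263.0) = -217.99 m.
1° of latitude spans 3600 × 30.80 = 110880 m; at latitude φ, 1° of longitude spans that × cos φ = 107757.1 m, so Δλ = -217.99 / 107757.1 × 3600 = -7.283″.

Δλ = -7.3″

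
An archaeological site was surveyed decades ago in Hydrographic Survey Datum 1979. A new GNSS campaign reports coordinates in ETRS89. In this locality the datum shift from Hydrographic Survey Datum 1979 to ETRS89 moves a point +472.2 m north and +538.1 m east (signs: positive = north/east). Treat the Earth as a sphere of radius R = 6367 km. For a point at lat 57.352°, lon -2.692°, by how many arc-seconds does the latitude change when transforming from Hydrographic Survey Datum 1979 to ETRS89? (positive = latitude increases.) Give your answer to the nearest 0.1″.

On a sphere of radius R, 1 rad of latitude = R, so Δφ = ΔN / R = 472.2 / 6367000 = 7.4164e-05 rad = 15.297″.

Δφ = 15.3″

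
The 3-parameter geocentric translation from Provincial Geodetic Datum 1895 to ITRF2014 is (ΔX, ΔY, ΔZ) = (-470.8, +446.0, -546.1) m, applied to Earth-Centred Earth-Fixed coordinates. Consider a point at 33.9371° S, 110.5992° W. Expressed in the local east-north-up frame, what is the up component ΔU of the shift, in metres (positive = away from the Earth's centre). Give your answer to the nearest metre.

At φ = -33.9371°, λ = -110.5992°: sin φ = -0.558282, cos φ = 0.829651, sin λ = -0.936064, cos λ = -0.351829.
ΔU = cos φ cos λ·ΔX + cos φ sin λ·ΔY + sin φ·ΔZ = (0.829651)(-0.351829)(-470.8) + (0.829651)(-0.936064)(446.0) + (-0.558282)(-546.1) = 95.94 m.

ΔU = 96 m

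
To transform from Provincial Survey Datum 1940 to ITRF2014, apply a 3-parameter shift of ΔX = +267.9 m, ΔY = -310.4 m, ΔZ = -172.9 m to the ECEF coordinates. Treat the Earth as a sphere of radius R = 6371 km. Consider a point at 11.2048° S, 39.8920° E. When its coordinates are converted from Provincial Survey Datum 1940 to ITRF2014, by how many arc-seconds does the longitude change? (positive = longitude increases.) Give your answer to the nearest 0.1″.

sin φ = -0.194317, cos φ = 0.980939, sin λ = 0.641343, cos λ = 0.767255.
East component: ΔE = −sin λ·ΔX + cos λ·ΔY = −(0.641343)(267.9) + (0.767255)(-310.4) = -409.97 m.
1° of latitude spans πR/180 = 111195 m; at latitude φ, 1° of longitude spans that × cos φ = 109075.4 m, so Δλ = -409.97 / 109075.4 × 3600 = -13.531″.

Δλ = -13.5″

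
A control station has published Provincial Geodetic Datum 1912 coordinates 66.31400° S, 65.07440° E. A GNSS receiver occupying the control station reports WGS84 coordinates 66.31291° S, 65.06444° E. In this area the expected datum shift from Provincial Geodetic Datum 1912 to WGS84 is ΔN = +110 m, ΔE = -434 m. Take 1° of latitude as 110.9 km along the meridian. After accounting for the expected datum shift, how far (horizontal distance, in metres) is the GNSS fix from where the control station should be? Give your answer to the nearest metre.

Observed coordinate differences: Δφ = +0.00109°, Δλ = -0.00996°.
Converting to metres (1° lat = 110900 m, cos φ = 0.401724): observed ΔN = 120.9 m, observed ΔE = -443.7 m.
Subtracting the expected shift leaves a residual of 120.9 − (110) = 10.9 m north and -443.7 − (-434) = -9.7 m east.
Residual distance = √(10.9² + (-9.7)²) = 14.6 m.

15 m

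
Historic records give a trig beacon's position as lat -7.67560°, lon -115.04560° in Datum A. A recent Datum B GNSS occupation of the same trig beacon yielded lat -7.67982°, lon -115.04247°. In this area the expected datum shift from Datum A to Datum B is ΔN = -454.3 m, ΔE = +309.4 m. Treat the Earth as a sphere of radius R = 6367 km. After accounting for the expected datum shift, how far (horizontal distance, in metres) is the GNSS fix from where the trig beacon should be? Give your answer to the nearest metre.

38 m

Observed coordinate differences: Δφ = -0.00422°, Δλ = +0.00313°.
Converting to metres (1° lat = 111125 m, cos φ = 0.991040): observed ΔN = -468.9 m, observed ΔE = 344.7 m.
Subtracting the expected shift leaves a residual of -468.9 − (-454.3) = -14.6 m north and 344.7 − (309.4) = 35.3 m east.
Residual distance = √((-14.6)² + 35.3²) = 38.2 m.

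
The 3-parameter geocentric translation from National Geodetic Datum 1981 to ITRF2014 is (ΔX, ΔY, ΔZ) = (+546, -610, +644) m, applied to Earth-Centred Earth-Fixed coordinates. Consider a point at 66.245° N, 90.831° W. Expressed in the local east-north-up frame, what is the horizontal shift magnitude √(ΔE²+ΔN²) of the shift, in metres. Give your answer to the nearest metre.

The local east axis at (φ, λ) is (−sin λ, cos λ, 0), so ΔE = −sin(-90.831°)·546 + cos(-90.831°)·(-610) = 554.79 m.
The local north axis is (−sin φ cos λ, −sin φ sin λ, cos φ), giving ΔN = 7.248 − 558.260 + 259.420 = -291.59 m.
Horizontal magnitude = √(ΔE² + ΔN²) = √(554.79² + (-291.59)²) = 626.75 m.

627 m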